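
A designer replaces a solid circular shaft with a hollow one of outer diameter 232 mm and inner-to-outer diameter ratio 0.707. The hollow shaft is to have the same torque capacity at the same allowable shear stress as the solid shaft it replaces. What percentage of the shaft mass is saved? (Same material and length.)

Equal τ_max and T ⇒ the solid shaft needs d_s³ = d_o³(1−k⁴), so d_s = 232·(1−0.707⁴)^(1/3) = 210.8 mm.
Area ratio A_h/A_s = d_o²(1−k²)/d_s² = (1−k²)/(1−k⁴)^(2/3) = 0.6058.
Mass saving = 1 − 0.6058 = 39.4 %.

39.4 %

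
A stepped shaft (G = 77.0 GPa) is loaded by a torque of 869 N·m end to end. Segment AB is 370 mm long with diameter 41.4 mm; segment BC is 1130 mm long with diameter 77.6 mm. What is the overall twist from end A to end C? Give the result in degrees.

1.03°

J_AB = π(0.0414)⁴/32 = 2.88×10^-7 m⁴; J_BC = π(0.0776)⁴/32 = 3.56×10^-6 m⁴.
θ = (T/G)·Σ L_i/J_i = (869.0/77.0×10⁹)·(0.370/2.88×10^-7 + 1.13/3.56×10^-6) = 0.01806 rad.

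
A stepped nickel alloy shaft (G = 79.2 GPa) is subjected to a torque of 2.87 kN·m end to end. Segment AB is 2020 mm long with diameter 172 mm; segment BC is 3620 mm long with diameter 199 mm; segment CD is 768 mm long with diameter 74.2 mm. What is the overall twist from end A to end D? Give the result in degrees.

J_AB = π(0.172)⁴/32 = 8.59×10^-5 m⁴; J_BC = π(0.199)⁴/32 = 1.54×10^-4 m⁴; J_CD = π(0.0742)⁴/32 = 2.98×10^-6 m⁴.
θ = (T/G)·Σ L_i/J_i = (2870/79.2×10⁹)·(2.02/8.59×10^-5 + 3.62/1.54×10^-4 + 0.768/2.98×10^-6) = 0.01106 rad.

0.633°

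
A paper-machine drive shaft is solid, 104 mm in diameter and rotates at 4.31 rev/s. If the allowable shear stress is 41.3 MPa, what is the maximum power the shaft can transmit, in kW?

J = πd⁴/32 = π(0.104)⁴/32 = 1.149×10^-5 m⁴.
T_max = τ_allow·J/r = 4.13×10^7 × 1.149×10^-5 / 0.0520 = 9122 N·m.
ω = 2π·4.31 = 27.08 rad/s, so P_max = T_max·ω = 2.470×10^5 W.

247 kW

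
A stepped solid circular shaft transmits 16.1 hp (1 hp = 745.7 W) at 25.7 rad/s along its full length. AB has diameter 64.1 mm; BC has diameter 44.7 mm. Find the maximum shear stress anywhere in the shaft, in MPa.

26.6 MPa

ω = 25.7 rad/s, so T = P/ω = 16.1×745.7 / 25.70 = 467.2 N·m.
Under the same torque, τ_max = 16T/(πd³) is largest where d is smallest — segment BC (d = 44.7 mm).
τ_max = 16·467.2/(π·(0.0447)³) = 2.664×10^7 Pa.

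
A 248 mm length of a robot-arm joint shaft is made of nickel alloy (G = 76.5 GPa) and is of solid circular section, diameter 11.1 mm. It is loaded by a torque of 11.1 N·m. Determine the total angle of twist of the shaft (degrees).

J = πd⁴/32 = π(0.0111)⁴/32 = 1.490×10^-9 m⁴.
θ = T·L/(G·J) = 11.10 × 0.248 / (76.5×10⁹ × 1.490×10^-9) = 0.02414 rad.

1.38°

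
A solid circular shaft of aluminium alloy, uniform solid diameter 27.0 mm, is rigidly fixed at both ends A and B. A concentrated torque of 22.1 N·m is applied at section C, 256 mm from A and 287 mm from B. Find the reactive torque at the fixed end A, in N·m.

11.7 N·m

With uniform GJ and both ends fixed, compatibility θ_AC = θ_CB gives T_A·a = T_B·b, together with T_A + T_B = T₀.
T_A = T₀·b/(a+b) = 22.10·287/543.0 = 11.68 N·m; T_B = 10.42 N·m.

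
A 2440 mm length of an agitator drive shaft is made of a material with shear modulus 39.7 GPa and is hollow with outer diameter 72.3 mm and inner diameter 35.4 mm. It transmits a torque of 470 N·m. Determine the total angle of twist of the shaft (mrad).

J = π(d_o⁴ − d_i⁴)/32 = π(0.0723⁴ − 0.0354⁴)/32 = 2.528×10^-6 m⁴.
θ = T·L/(G·J) = 470.0 × 2.44 / (39.7×10⁹ × 2.528×10^-6) = 0.01142 rad.

11.4 mrad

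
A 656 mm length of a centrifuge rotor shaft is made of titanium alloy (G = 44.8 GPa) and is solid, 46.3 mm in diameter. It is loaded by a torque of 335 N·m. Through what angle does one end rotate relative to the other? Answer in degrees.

0.623°

J = πd⁴/32 = π(0.0463)⁴/32 = 4.512×10^-7 m⁴.
θ = T·L/(G·J) = 335.0 × 0.656 / (44.8×10⁹ × 4.512×10^-7) = 0.01087 rad.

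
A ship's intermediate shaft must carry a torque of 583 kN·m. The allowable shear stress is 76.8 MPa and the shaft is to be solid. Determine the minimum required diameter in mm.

For a solid shaft τ_max = 16T/(πd³), so d = (16T/(π τ_allow))^(1/3) = (16·583000/(π·7.68×10^7))^(1/3) = 0.3381 m.

338 mm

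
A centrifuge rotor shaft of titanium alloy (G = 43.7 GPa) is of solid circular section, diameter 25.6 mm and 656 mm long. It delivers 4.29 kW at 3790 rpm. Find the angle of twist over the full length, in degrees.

ω = 2π·3790/60 = 396.9 rad/s, so T = P/ω = 4.29×10³ / 396.9 = 10.81 N·m.
J = πd⁴/32 = π(0.0256)⁴/32 = 4.217×10^-8 m⁴.
θ = T·L/(G·J) = 10.81 × 0.656 / (43.7×10⁹ × 4.217×10^-8) = 3.848×10^-3 rad.

0.220°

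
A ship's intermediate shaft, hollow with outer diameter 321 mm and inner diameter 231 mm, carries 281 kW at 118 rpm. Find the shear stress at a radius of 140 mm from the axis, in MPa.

ω = 2π·118/60 = 12.36 rad/s, so T = P/ω = 281×10³ / 12.36 = 22740 N·m.
J = π(d_o⁴ − d_i⁴)/32 = π(0.321⁴ − 0.231⁴)/32 = 7.628×10^-4 m⁴.
Shear stress varies linearly with radius: τ = T·r/J = 22740 × 0.140 / 7.628×10^-4 = 4.173×10^6 Pa.

4.17 MPa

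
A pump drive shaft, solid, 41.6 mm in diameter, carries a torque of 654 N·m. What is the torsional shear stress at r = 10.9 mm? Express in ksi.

J = πd⁴/32 = π(0.0416)⁴/32 = 2.940×10^-7 m⁴.
Shear stress varies linearly with radius: τ = T·r/J = 654.0 × 0.0109 / 2.940×10^-7 = 2.425×10^7 Pa.

3.52 ksi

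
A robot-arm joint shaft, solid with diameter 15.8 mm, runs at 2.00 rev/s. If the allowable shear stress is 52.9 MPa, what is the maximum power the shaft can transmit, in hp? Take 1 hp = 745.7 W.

0.690 hp

J = πd⁴/32 = π(0.0158)⁴/32 = 6.118×10^-9 m⁴.
T_max = τ_allow·J/r = 5.29×10^7 × 6.118×10^-9 / 0.00790 = 40.97 N·m.
ω = 2π·2.00 = 12.57 rad/s, so P_max = T_max·ω = 514.8 W.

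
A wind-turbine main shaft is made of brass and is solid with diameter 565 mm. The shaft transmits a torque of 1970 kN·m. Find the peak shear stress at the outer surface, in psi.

J = πd⁴/32 = π(0.565)⁴/32 = 0.01000 m⁴.
τ_max = T·r/J = 1.970e6 × 0.282 / 0.01000 = 5.563×10^7 Pa.

8070 psi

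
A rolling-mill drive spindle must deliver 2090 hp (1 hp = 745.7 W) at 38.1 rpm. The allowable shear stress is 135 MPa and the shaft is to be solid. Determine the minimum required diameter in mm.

ω = 2π·38.1/60 = 3.990 rad/s, so T = P/ω = 2090×745.7 / 3.990 = 390600 N·m.
For a solid shaft τ_max = 16T/(πd³), so d = (16T/(π τ_allow))^(1/3) = (16·390600/(π·1.35×10^8))^(1/3) = 0.2452 m.

245 mm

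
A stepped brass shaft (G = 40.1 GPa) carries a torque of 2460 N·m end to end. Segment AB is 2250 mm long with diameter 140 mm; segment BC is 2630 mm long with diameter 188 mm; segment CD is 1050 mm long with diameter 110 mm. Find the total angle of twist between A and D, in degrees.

J_AB = π(0.140)⁴/32 = 3.77×10^-5 m⁴; J_BC = π(0.188)⁴/32 = 1.23×10^-4 m⁴; J_CD = π(0.110)⁴/32 = 1.44×10^-5 m⁴.
θ = (T/G)·Σ L_i/J_i = (2460/40.1×10⁹)·(2.25/3.77×10^-5 + 2.63/1.23×10^-4 + 1.05/1.44×10^-5) = 9.457×10^-3 rad.

0.542°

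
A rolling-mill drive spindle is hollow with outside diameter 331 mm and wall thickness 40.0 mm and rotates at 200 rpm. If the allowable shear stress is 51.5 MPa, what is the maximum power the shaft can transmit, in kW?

J = π(d_o⁴ − d_i⁴)/32 = π(0.331⁴ − 0.251⁴)/32 = 7.888×10^-4 m⁴.
T_max = τ_allow·J/r = 5.15×10^7 × 7.888×10^-4 / 0.166 = 245500 N·m.
ω = 2π·200/60 = 20.94 rad/s, so P_max = T_max·ω = 5.141×10^6 W.

5140 kW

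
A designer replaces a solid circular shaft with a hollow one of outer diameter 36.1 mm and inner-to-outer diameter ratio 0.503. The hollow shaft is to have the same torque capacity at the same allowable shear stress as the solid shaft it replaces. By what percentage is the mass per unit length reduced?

21.9 %

Equal τ_max and T ⇒ the solid shaft needs d_s³ = d_o³(1−k⁴), so d_s = 36.1·(1−0.503⁴)^(1/3) = 35.31 mm.
Area ratio A_h/A_s = d_o²(1−k²)/d_s² = (1−k²)/(1−k⁴)^(2/3) = 0.7807.
Mass saving = 1 − 0.7807 = 21.9 %.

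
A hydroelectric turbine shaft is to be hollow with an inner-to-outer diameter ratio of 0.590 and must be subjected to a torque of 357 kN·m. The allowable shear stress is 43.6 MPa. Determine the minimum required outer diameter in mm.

For a hollow shaft with d_i/d_o = 0.590: τ_max = 16T/(π d_o³ (1−k⁴)), so d_o = [16T/(π τ_allow (1−k⁴))]^(1/3) = [16·357000/(π·4.36×10^7·0.8788)]^(1/3) = 0.3620 m.

362 mm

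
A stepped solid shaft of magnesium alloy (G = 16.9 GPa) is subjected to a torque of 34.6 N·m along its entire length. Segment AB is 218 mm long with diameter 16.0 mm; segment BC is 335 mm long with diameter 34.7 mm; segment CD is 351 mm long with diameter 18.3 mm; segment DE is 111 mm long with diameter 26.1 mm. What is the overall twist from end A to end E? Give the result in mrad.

144 mrad

J_AB = π(0.0160)⁴/32 = 6.43×10^-9 m⁴; J_BC = π(0.0347)⁴/32 = 1.42×10^-7 m⁴; J_CD = π(0.0183)⁴/32 = 1.10×10^-8 m⁴; J_DE = π(0.0261)⁴/32 = 4.56×10^-8 m⁴.
θ = (T/G)·Σ L_i/J_i = (34.60/16.9×10⁹)·(0.218/6.43×10^-9 + 0.335/1.42×10^-7 + 0.351/1.10×10^-8 + 0.111/4.56×10^-8) = 0.1444 rad.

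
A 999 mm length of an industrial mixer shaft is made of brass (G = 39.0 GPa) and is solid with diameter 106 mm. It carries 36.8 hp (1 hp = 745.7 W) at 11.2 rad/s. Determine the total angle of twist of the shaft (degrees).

0.290°

ω = 11.2 rad/s, so T = P/ω = 36.8×745.7 / 11.20 = 2450 N·m.
J = πd⁴/32 = π(0.106)⁴/32 = 1.239×10^-5 m⁴.
θ = T·L/(G·J) = 2450 × 0.999 / (39.0×10⁹ × 1.239×10^-5) = 5.064×10^-3 rad.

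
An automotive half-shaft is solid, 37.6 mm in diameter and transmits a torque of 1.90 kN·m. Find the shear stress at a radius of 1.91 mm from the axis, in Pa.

1.85e7 Pa

J = πd⁴/32 = π(0.0376)⁴/32 = 1.962×10^-7 m⁴.
Shear stress varies linearly with radius: τ = T·r/J = 1900 × 0.00191 / 1.962×10^-7 = 1.849×10^7 Pa.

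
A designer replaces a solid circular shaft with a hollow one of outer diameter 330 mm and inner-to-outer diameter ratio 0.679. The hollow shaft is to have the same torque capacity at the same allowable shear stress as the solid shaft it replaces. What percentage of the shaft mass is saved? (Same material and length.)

Equal τ_max and T ⇒ the solid shaft needs d_s³ = d_o³(1−k⁴), so d_s = 330·(1−0.679⁴)^(1/3) = 304.7 mm.
Area ratio A_h/A_s = d_o²(1−k²)/d_s² = (1−k²)/(1−k⁴)^(2/3) = 0.6320.
Mass saving = 1 − 0.6320 = 36.8 %.

36.8 %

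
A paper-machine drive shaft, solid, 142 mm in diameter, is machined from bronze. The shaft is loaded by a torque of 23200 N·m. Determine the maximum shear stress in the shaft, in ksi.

J = πd⁴/32 = π(0.142)⁴/32 = 3.992×10^-5 m⁴.
τ_max = T·r/J = 23200 × 0.0710 / 3.992×10^-5 = 4.127×10^7 Pa.

5.99 ksi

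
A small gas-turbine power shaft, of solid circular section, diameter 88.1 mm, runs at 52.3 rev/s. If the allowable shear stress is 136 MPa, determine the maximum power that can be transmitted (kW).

6000 kW

J = πd⁴/32 = π(0.0881)⁴/32 = 5.914×10^-6 m⁴.
T_max = τ_allow·J/r = 1.36×10^8 × 5.914×10^-6 / 0.0440 = 18260 N·m.
ω = 2π·52.3 = 328.6 rad/s, so P_max = T_max·ω = 6.000×10^6 W.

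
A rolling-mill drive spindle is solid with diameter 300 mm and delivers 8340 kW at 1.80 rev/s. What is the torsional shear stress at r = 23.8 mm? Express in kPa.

22100 kPa

ω = 2π·1.80 = 11.31 rad/s, so T = P/ω = 8340×10³ / 11.31 = 737400 N·m.
J = πd⁴/32 = π(0.300)⁴/32 = 7.952×10^-4 m⁴.
Shear stress varies linearly with radius: τ = T·r/J = 737400 × 0.0238 / 7.952×10^-4 = 2.207×10^7 Pa.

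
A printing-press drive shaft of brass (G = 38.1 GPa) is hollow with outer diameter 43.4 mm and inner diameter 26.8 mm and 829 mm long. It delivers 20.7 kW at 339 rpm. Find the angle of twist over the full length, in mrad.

42.6 mrad

ω = 2π·339/60 = 35.50 rad/s, so T = P/ω = 20.7×10³ / 35.50 = 583.1 N·m.
J = π(d_o⁴ − d_i⁴)/32 = π(0.0434⁴ − 0.0268⁴)/32 = 2.977×10^-7 m⁴.
θ = T·L/(G·J) = 583.1 × 0.829 / (38.1×10⁹ × 2.977×10^-7) = 0.04262 rad.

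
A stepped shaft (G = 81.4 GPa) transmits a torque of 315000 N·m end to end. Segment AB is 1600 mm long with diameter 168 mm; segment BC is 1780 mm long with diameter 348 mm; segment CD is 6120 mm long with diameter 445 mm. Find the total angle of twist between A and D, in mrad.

J_AB = π(0.168)⁴/32 = 7.82×10^-5 m⁴; J_BC = π(0.348)⁴/32 = 1.44×10^-3 m⁴; J_CD = π(0.445)⁴/32 = 3.85×10^-3 m⁴.
θ = (T/G)·Σ L_i/J_i = (315000/81.4×10⁹)·(1.60/7.82×10^-5 + 1.78/1.44×10^-3 + 6.12/3.85×10^-3) = 0.09011 rad.

90.1 mrad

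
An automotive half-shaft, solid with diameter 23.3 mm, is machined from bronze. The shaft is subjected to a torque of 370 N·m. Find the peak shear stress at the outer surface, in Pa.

J = πd⁴/32 = π(0.0233)⁴/32 = 2.894×10^-8 m⁴.
τ_max = T·r/J = 370.0 × 0.0117 / 2.894×10^-8 = 1.490×10^8 Pa.

1.49e8 Pa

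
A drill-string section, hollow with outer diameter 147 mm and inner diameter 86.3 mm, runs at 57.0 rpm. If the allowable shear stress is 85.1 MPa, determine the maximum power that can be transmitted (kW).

279 kW

J = π(d_o⁴ − d_i⁴)/32 = π(0.147⁴ − 0.0863⁴)/32 = 4.040×10^-5 m⁴.
T_max = τ_allow·J/r = 8.51×10^7 × 4.040×10^-5 / 0.0735 = 46770 N·m.
ω = 2π·57.0/60 = 5.969 rad/s, so P_max = T_max·ω = 2.792×10^5 W.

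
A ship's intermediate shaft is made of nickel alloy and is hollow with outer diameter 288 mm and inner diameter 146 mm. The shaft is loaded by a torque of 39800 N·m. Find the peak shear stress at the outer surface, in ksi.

1.32 ksi

J = π(d_o⁴ − d_i⁴)/32 = π(0.288⁴ − 0.146⁴)/32 = 6.308×10^-4 m⁴.
τ_max = T·r/J = 39800 × 0.144 / 6.308×10^-4 = 9.086×10^6 Pa.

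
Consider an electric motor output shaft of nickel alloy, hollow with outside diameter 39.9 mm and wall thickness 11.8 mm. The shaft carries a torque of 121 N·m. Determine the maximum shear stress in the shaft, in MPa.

9.98 MPa

J = π(d_o⁴ − d_i⁴)/32 = π(0.0399⁴ − 0.0163⁴)/32 = 2.419×10^-7 m⁴.
τ_max = T·r/J = 121.0 × 0.0199 / 2.419×10^-7 = 9.979×10^6 Pa.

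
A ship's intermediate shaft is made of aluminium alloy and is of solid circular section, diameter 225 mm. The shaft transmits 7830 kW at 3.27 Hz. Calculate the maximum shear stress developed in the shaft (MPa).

ω = 2π·3.27 = 20.55 rad/s, so T = P/ω = 7830×10³ / 20.55 = 381100 N·m.
J = πd⁴/32 = π(0.225)⁴/32 = 2.516×10^-4 m⁴.
τ_max = T·r/J = 381100 × 0.113 / 2.516×10^-4 = 1.704×10^8 Pa.

170 MPa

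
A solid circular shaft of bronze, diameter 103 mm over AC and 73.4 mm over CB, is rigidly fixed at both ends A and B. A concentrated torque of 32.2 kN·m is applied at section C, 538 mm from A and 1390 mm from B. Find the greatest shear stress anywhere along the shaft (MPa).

136 MPa

Compatibility: T_A·a/J_AC = T_B·b/J_CB with T_A + T_B = T₀.
J_AC = 1.10×10^-5 m⁴, J_CB = 2.85×10^-6 m⁴, so T_A = T₀·(J_AC/a)/((J_AC/a)+(J_CB/b)) = 29280 N·m, T_B = 2922 N·m.
τ in each portion: τ_AC = 1.36×10^8 Pa, τ_CB = 3.76×10^7 Pa; maximum is in AC.
τ_max = T_AC·r/J = 29280·0.0515/1.10×10^-5 = 1.365×10^8 Pa.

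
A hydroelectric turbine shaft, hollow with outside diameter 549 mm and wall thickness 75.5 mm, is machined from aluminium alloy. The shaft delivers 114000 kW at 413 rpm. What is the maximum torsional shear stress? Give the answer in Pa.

1.12e8 Pa

ω = 2π·413/60 = 43.25 rad/s, so T = P/ω = 114000×10³ / 43.25 = 2.636e6 N·m.
J = π(d_o⁴ − d_i⁴)/32 = π(0.549⁴ − 0.398⁴)/32 = 6.455×10^-3 m⁴.
τ_max = T·r/J = 2.636e6 × 0.275 / 6.455×10^-3 = 1.121×10^8 Pa.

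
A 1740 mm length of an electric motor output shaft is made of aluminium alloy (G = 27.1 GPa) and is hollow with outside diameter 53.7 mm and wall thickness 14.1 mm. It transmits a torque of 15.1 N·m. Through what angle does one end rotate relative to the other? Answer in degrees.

0.0717°

J = π(d_o⁴ − d_i⁴)/32 = π(0.0537⁴ − 0.0255⁴)/32 = 7.749×10^-7 m⁴.
θ = T·L/(G·J) = 15.10 × 1.74 / (27.1×10⁹ × 7.749×10^-7) = 1.251×10^-3 rad.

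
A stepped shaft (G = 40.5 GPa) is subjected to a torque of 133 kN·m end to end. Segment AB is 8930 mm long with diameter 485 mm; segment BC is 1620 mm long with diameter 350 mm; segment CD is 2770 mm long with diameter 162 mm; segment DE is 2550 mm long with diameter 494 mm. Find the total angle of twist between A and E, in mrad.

J_AB = π(0.485)⁴/32 = 5.43×10^-3 m⁴; J_BC = π(0.350)⁴/32 = 1.47×10^-3 m⁴; J_CD = π(0.162)⁴/32 = 6.76×10^-5 m⁴; J_DE = π(0.494)⁴/32 = 5.85×10^-3 m⁴.
θ = (T/G)·Σ L_i/J_i = (133000/40.5×10⁹)·(8.93/5.43×10^-3 + 1.62/1.47×10^-3 + 2.77/6.76×10^-5 + 2.55/5.85×10^-3) = 0.1450 rad.

145 mrad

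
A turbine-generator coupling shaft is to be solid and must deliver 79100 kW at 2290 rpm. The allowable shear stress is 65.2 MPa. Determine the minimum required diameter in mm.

ω = 2π·2290/60 = 239.8 rad/s, so T = P/ω = 79100×10³ / 239.8 = 329800 N·m.
For a solid shaft τ_max = 16T/(πd³), so d = (16T/(π τ_allow))^(1/3) = (16·329800/(π·6.52×10^7))^(1/3) = 0.2954 m.

295 mm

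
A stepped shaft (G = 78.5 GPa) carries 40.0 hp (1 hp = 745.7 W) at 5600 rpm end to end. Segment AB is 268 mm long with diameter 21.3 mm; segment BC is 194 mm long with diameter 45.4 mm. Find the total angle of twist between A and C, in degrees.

0.510°

ω = 2π·5600/60 = 586.4 rad/s, so T = P/ω = 40.0×745.7 / 586.4 = 50.86 N·m.
J_AB = π(0.0213)⁴/32 = 2.02×10^-8 m⁴; J_BC = π(0.0454)⁴/32 = 4.17×10^-7 m⁴.
θ = (T/G)·Σ L_i/J_i = (50.86/78.5×10⁹)·(0.268/2.02×10^-8 + 0.194/4.17×10^-7) = 8.895×10^-3 rad.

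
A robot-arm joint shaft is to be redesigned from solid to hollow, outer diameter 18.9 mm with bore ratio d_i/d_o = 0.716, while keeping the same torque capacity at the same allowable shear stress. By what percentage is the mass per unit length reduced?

Equal τ_max and T ⇒ the solid shaft needs d_s³ = d_o³(1−k⁴), so d_s = 18.9·(1−0.716⁴)^(1/3) = 17.07 mm.
Area ratio A_h/A_s = d_o²(1−k²)/d_s² = (1−k²)/(1−k⁴)^(2/3) = 0.5972.
Mass saving = 1 − 0.5972 = 40.3 %.

40.3 %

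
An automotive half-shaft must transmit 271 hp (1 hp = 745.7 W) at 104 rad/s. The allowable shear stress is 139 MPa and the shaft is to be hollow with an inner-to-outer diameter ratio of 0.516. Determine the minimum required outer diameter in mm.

ω = 104 rad/s, so T = P/ω = 271×745.7 / 104.0 = 1943 N·m.
For a hollow shaft with d_i/d_o = 0.516: τ_max = 16T/(π d_o³ (1−k⁴)), so d_o = [16T/(π τ_allow (1−k⁴))]^(1/3) = [16·1943/(π·1.39×10^8·0.9291)]^(1/3) = 0.04247 m.

42.5 mm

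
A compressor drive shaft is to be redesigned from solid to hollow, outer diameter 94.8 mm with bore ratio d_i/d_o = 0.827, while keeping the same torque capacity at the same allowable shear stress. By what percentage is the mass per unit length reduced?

51.9 %

Equal τ_max and T ⇒ the solid shaft needs d_s³ = d_o³(1−k⁴), so d_s = 94.8·(1−0.827⁴)^(1/3) = 76.83 mm.
Area ratio A_h/A_s = d_o²(1−k²)/d_s² = (1−k²)/(1−k⁴)^(2/3) = 0.4813.
Mass saving = 1 − 0.4813 = 51.9 %.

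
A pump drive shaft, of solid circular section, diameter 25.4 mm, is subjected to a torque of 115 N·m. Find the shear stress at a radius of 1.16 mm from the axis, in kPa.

J = πd⁴/32 = π(0.0254)⁴/32 = 4.086×10^-8 m⁴.
Shear stress varies linearly with radius: τ = T·r/J = 115.0 × 0.00116 / 4.086×10^-8 = 3.265×10^6 Pa.

3260 kPa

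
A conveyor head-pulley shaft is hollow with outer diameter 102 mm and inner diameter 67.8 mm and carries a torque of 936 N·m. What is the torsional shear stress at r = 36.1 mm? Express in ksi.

0.573 ksi

J = π(d_o⁴ − d_i⁴)/32 = π(0.102⁴ − 0.0678⁴)/32 = 8.552×10^-6 m⁴.
Shear stress varies linearly with radius: τ = T·r/J = 936.0 × 0.0361 / 8.552×10^-6 = 3.951×10^6 Pa.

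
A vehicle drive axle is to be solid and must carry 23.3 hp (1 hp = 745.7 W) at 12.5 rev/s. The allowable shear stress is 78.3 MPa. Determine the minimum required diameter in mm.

24.3 mm

ω = 2π·12.5 = 78.54 rad/s, so T = P/ω = 23.3×745.7 / 78.54 = 221.2 N·m.
For a solid shaft τ_max = 16T/(πd³), so d = (16T/(π τ_allow))^(1/3) = (16·221.2/(π·7.83×10^7))^(1/3) = 0.02432 m.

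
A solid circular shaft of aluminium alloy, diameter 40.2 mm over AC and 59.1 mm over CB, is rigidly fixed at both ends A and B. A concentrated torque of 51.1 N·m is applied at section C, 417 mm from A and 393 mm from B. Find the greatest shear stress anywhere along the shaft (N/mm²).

1.05 N/mm²

Compatibility: T_A·a/J_AC = T_B·b/J_CB with T_A + T_B = T₀.
J_AC = 2.56×10^-7 m⁴, J_CB = 1.20×10^-6 m⁴, so T_A = T₀·(J_AC/a)/((J_AC/a)+(J_CB/b)) = 8.579 N·m, T_B = 42.52 N·m.
τ in each portion: τ_AC = 6.73×10^5 Pa, τ_CB = 1.05×10^6 Pa; maximum is in CB.
τ_max = T_CB·r/J = 42.52·0.0295/1.20×10^-6 = 1.049×10^6 Pa.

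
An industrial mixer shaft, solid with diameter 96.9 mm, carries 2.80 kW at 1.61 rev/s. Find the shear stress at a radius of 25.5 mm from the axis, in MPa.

0.815 MPa

ω = 2π·1.61 = 10.12 rad/s, so T = P/ω = 2.80×10³ / 10.12 = 276.8 N·m.
J = πd⁴/32 = π(0.0969)⁴/32 = 8.656×10^-6 m⁴.
Shear stress varies linearly with radius: τ = T·r/J = 276.8 × 0.0255 / 8.656×10^-6 = 8.155×10^5 Pa.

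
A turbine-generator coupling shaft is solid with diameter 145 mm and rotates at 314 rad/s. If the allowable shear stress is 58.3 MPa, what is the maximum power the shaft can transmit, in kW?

11000 kW

J = πd⁴/32 = π(0.145)⁴/32 = 4.340×10^-5 m⁴.
T_max = τ_allow·J/r = 5.83×10^7 × 4.340×10^-5 / 0.0725 = 34900 N·m.
ω = 314 rad/s, so P_max = T_max·ω = 1.096×10^7 W.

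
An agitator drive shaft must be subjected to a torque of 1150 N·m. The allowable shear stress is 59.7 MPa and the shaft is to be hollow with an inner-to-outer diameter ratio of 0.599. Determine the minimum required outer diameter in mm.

48.3 mm

For a hollow shaft with d_i/d_o = 0.599: τ_max = 16T/(π d_o³ (1−k⁴)), so d_o = [16T/(π τ_allow (1−k⁴))]^(1/3) = [16·1150/(π·5.97×10^7·0.8713)]^(1/3) = 0.04829 m.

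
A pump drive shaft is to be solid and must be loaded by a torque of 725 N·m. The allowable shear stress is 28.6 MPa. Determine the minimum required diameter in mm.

For a solid shaft τ_max = 16T/(πd³), so d = (16T/(π τ_allow))^(1/3) = (16·725.0/(π·2.86×10^7))^(1/3) = 0.05054 m.

50.5 mm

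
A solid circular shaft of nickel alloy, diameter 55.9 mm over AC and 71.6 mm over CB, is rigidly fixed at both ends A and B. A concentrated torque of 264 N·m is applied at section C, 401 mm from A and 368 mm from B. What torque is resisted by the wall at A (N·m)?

67.1 N·m

Compatibility: T_A·a/J_AC = T_B·b/J_CB with T_A + T_B = T₀.
J_AC = 9.59×10^-7 m⁴, J_CB = 2.58×10^-6 m⁴, so T_A = T₀·(J_AC/a)/((J_AC/a)+(J_CB/b)) = 67.13 N·m, T_B = 196.9 N·m.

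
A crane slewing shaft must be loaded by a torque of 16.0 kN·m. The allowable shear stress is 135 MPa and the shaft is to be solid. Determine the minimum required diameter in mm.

84.5 mm

For a solid shaft τ_max = 16T/(πd³), so d = (16T/(π τ_allow))^(1/3) = (16·16000/(π·1.35×10^8))^(1/3) = 0.08451 m.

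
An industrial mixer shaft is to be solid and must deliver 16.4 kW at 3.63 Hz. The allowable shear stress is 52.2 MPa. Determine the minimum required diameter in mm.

ω = 2π·3.63 = 22.81 rad/s, so T = P/ω = 16.4×10³ / 22.81 = 719.0 N·m.
For a solid shaft τ_max = 16T/(πd³), so d = (16T/(π τ_allow))^(1/3) = (16·719.0/(π·5.22×10^7))^(1/3) = 0.04124 m.

41.2 mm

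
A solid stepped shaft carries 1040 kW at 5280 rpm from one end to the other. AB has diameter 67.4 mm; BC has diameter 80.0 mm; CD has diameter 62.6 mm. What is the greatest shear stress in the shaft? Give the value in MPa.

ω = 2π·5280/60 = 552.9 rad/s, so T = P/ω = 1040×10³ / 552.9 = 1881 N·m.
Under the same torque, τ_max = 16T/(πd³) is largest where d is smallest — segment CD (d = 62.6 mm).
τ_max = 16·1881/(π·(0.0626)³) = 3.905×10^7 Pa.

39.0 MPa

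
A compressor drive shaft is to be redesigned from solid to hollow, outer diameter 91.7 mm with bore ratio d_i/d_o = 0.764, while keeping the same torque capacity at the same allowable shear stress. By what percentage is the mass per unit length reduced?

45.0 %

Equal τ_max and T ⇒ the solid shaft needs d_s³ = d_o³(1−k⁴), so d_s = 91.7·(1−0.764⁴)^(1/3) = 79.81 mm.
Area ratio A_h/A_s = d_o²(1−k²)/d_s² = (1−k²)/(1−k⁴)^(2/3) = 0.5496.
Mass saving = 1 − 0.5496 = 45.0 %.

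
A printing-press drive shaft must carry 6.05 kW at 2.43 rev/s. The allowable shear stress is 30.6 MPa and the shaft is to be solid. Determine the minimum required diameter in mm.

40.4 mm

ω = 2π·2.43 = 15.27 rad/s, so T = P/ω = 6.05×10³ / 15.27 = 396.2 N·m.
For a solid shaft τ_max = 16T/(πd³), so d = (16T/(π τ_allow))^(1/3) = (16·396.2/(π·3.06×10^7))^(1/3) = 0.04040 m.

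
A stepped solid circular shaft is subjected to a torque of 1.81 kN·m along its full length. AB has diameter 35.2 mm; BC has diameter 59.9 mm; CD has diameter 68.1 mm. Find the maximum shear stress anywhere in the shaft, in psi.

Under the same torque, τ_max = 16T/(πd³) is largest where d is smallest — segment AB (d = 35.2 mm).
τ_max = 16·1810/(π·(0.0352)³) = 2.114×10^8 Pa.

30700 psi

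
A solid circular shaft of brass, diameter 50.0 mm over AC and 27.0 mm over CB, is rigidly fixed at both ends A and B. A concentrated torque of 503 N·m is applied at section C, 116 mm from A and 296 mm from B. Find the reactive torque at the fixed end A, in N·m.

Compatibility: T_A·a/J_AC = T_B·b/J_CB with T_A + T_B = T₀.
J_AC = 6.14×10^-7 m⁴, J_CB = 5.22×10^-8 m⁴, so T_A = T₀·(J_AC/a)/((J_AC/a)+(J_CB/b)) = 486.8 N·m, T_B = 16.22 N·m.

487 N·m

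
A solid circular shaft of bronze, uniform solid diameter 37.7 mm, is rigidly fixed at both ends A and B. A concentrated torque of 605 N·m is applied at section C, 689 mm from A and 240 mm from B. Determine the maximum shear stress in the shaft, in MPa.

With uniform GJ and both ends fixed, compatibility θ_AC = θ_CB gives T_A·a = T_B·b, together with T_A + T_B = T₀.
T_A = T₀·b/(a+b) = 605.0·240/929.0 = 156.3 N·m; T_B = 448.7 N·m.
τ in each portion: τ_AC = 1.49×10^7 Pa, τ_CB = 4.26×10^7 Pa; maximum is in CB.
τ_max = T_CB·r/J = 448.7·0.0189/1.98×10^-7 = 4.265×10^7 Pa.

42.6 MPa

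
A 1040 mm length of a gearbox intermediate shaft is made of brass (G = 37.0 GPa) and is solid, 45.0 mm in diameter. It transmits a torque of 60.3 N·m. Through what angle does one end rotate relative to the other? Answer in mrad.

J = πd⁴/32 = π(0.0450)⁴/32 = 4.026×10^-7 m⁴.
θ = T·L/(G·J) = 60.30 × 1.04 / (37.0×10⁹ × 4.026×10^-7) = 4.210×10^-3 rad.

4.21 mrad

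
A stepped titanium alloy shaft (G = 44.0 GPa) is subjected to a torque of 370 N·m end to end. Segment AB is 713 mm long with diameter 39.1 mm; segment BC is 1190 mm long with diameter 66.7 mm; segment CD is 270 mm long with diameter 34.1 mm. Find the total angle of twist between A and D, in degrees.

J_AB = π(0.0391)⁴/32 = 2.29×10^-7 m⁴; J_BC = π(0.0667)⁴/32 = 1.94×10^-6 m⁴; J_CD = π(0.0341)⁴/32 = 1.33×10^-7 m⁴.
θ = (T/G)·Σ L_i/J_i = (370.0/44.0×10⁹)·(0.713/2.29×10^-7 + 1.19/1.94×10^-6 + 0.270/1.33×10^-7) = 0.04838 rad.

2.77°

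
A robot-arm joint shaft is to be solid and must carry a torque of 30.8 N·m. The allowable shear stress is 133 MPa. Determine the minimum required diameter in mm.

10.6 mm

For a solid shaft τ_max = 16T/(πd³), so d = (16T/(π τ_allow))^(1/3) = (16·30.80/(π·1.33×10^8))^(1/3) = 0.01057 m.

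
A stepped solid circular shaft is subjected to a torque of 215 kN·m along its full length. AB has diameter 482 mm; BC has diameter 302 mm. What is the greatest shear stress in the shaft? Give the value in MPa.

39.8 MPa

Under the same torque, τ_max = 16T/(πd³) is largest where d is smallest — segment BC (d = 302 mm).
τ_max = 16·215000/(π·(0.302)³) = 3.975×10^7 Pa.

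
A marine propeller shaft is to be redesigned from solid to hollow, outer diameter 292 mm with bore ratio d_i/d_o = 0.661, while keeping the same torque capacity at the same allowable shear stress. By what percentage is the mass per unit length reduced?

35.2 %

Equal τ_max and T ⇒ the solid shaft needs d_s³ = d_o³(1−k⁴), so d_s = 292·(1−0.661⁴)^(1/3) = 272.1 mm.
Area ratio A_h/A_s = d_o²(1−k²)/d_s² = (1−k²)/(1−k⁴)^(2/3) = 0.6485.
Mass saving = 1 − 0.6485 = 35.2 %.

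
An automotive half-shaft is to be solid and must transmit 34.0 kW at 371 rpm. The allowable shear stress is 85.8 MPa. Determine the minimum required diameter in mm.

ω = 2π·371/60 = 38.85 rad/s, so T = P/ω = 34.0×10³ / 38.85 = 875.1 N·m.
For a solid shaft τ_max = 16T/(πd³), so d = (16T/(π τ_allow))^(1/3) = (16·875.1/(π·8.58×10^7))^(1/3) = 0.03731 m.

37.3 mm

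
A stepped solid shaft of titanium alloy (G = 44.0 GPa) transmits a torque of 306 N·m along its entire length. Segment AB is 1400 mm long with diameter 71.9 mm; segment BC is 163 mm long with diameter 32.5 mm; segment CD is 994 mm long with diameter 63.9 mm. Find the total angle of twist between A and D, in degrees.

1.05°

J_AB = π(0.0719)⁴/32 = 2.62×10^-6 m⁴; J_BC = π(0.0325)⁴/32 = 1.10×10^-7 m⁴; J_CD = π(0.0639)⁴/32 = 1.64×10^-6 m⁴.
θ = (T/G)·Σ L_i/J_i = (306.0/44.0×10⁹)·(1.40/2.62×10^-6 + 0.163/1.10×10^-7 + 0.994/1.64×10^-6) = 0.01828 rad.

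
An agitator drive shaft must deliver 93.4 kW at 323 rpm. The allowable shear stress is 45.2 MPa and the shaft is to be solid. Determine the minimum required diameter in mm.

ω = 2π·323/60 = 33.82 rad/s, so T = P/ω = 93.4×10³ / 33.82 = 2761 N·m.
For a solid shaft τ_max = 16T/(πd³), so d = (16T/(π τ_allow))^(1/3) = (16·2761/(π·4.52×10^7))^(1/3) = 0.06776 m.

67.8 mm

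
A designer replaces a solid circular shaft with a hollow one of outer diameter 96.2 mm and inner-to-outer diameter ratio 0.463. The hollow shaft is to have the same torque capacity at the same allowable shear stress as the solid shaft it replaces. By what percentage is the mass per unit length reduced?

18.9 %

Equal τ_max and T ⇒ the solid shaft needs d_s³ = d_o³(1−k⁴), so d_s = 96.2·(1−0.463⁴)^(1/3) = 94.70 mm.
Area ratio A_h/A_s = d_o²(1−k²)/d_s² = (1−k²)/(1−k⁴)^(2/3) = 0.8107.
Mass saving = 1 − 0.8107 = 18.9 %.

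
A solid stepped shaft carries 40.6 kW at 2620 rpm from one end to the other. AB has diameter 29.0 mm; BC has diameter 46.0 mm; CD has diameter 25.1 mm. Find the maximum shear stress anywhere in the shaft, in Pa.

4.77e7 Pa

ω = 2π·2620/60 = 274.4 rad/s, so T = P/ω = 40.6×10³ / 274.4 = 148.0 N·m.
Under the same torque, τ_max = 16T/(πd³) is largest where d is smallest — segment CD (d = 25.1 mm).
τ_max = 16·148.0/(π·(0.0251)³) = 4.766×10^7 Pa.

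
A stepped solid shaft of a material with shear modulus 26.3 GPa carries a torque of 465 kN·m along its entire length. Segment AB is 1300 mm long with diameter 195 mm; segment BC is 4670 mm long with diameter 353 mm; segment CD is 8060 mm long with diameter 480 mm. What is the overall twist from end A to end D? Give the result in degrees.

13.9°

J_AB = π(0.195)⁴/32 = 1.42×10^-4 m⁴; J_BC = π(0.353)⁴/32 = 1.52×10^-3 m⁴; J_CD = π(0.480)⁴/32 = 5.21×10^-3 m⁴.
θ = (T/G)·Σ L_i/J_i = (465000/26.3×10⁹)·(1.30/1.42×10^-4 + 4.67/1.52×10^-3 + 8.06/5.21×10^-3) = 0.2434 rad.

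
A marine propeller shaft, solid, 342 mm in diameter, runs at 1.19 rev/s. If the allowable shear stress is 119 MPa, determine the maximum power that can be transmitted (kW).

6990 kW

J = πd⁴/32 = π(0.342)⁴/32 = 1.343×10^-3 m⁴.
T_max = τ_allow·J/r = 1.19×10^8 × 1.343×10^-3 / 0.171 = 934700 N·m.
ω = 2π·1.19 = 7.477 rad/s, so P_max = T_max·ω = 6.988×10^6 W.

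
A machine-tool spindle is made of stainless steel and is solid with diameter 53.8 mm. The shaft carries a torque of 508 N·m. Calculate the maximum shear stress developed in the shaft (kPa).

16600 kPa

J = πd⁴/32 = π(0.0538)⁴/32 = 8.225×10^-7 m⁴.
τ_max = T·r/J = 508.0 × 0.0269 / 8.225×10^-7 = 1.661×10^7 Pa.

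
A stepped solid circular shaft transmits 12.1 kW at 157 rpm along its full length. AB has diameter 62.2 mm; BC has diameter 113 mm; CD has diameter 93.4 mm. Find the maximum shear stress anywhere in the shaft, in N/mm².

15.6 N/mm²

ω = 2π·157/60 = 16.44 rad/s, so T = P/ω = 12.1×10³ / 16.44 = 736.0 N·m.
Under the same torque, τ_max = 16T/(πd³) is largest where d is smallest — segment AB (d = 62.2 mm).
τ_max = 16·736.0/(π·(0.0622)³) = 1.558×10^7 Pa.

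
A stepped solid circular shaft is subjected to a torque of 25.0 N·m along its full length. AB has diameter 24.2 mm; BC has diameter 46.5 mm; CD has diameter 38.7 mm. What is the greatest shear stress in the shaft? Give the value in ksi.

Under the same torque, τ_max = 16T/(πd³) is largest where d is smallest — segment AB (d = 24.2 mm).
τ_max = 16·25.00/(π·(0.0242)³) = 8.984×10^6 Pa.

1.30 ksi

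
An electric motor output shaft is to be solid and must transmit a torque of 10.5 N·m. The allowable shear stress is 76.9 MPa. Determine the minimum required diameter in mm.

For a solid shaft τ_max = 16T/(πd³), so d = (16T/(π τ_allow))^(1/3) = (16·10.50/(π·7.69×10^7))^(1/3) = 0.008860 m.

8.86 mm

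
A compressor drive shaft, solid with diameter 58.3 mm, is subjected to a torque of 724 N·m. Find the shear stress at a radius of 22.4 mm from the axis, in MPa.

J = πd⁴/32 = π(0.0583)⁴/32 = 1.134×10^-6 m⁴.
Shear stress varies linearly with radius: τ = T·r/J = 724.0 × 0.0224 / 1.134×10^-6 = 1.430×10^7 Pa.

14.3 MPa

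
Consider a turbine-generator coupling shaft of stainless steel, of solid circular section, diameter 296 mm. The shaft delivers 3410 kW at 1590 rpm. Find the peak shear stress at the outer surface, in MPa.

ω = 2π·1590/60 = 166.5 rad/s, so T = P/ω = 3410×10³ / 166.5 = 20480 N·m.
J = πd⁴/32 = π(0.296)⁴/32 = 7.536×10^-4 m⁴.
τ_max = T·r/J = 20480 × 0.148 / 7.536×10^-4 = 4.022×10^6 Pa.

4.02 MPa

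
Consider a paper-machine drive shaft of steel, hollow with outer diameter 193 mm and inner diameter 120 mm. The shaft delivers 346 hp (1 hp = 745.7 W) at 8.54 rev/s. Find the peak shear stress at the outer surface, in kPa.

4000 kPa

ω = 2π·8.54 = 53.66 rad/s, so T = P/ω = 346×745.7 / 53.66 = 4808 N·m.
J = π(d_o⁴ − d_i⁴)/32 = π(0.193⁴ − 0.120⁴)/32 = 1.159×10^-4 m⁴.
τ_max = T·r/J = 4808 × 0.0965 / 1.159×10^-4 = 4.005×10^6 Pa.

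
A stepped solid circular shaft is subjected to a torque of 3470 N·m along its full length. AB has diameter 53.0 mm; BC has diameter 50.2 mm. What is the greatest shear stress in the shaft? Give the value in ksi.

Under the same torque, τ_max = 16T/(πd³) is largest where d is smallest — segment BC (d = 50.2 mm).
τ_max = 16·3470/(π·(0.0502)³) = 1.397×10^8 Pa.

20.3 ksi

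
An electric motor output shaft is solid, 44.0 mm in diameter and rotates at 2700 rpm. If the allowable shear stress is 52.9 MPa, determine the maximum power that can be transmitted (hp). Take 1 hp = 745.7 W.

335 hp

J = πd⁴/32 = π(0.0440)⁴/32 = 3.680×10^-7 m⁴.
T_max = τ_allow·J/r = 5.29×10^7 × 3.680×10^-7 / 0.0220 = 884.8 N·m.
ω = 2π·2700/60 = 282.7 rad/s, so P_max = T_max·ω = 2.502×10^5 W.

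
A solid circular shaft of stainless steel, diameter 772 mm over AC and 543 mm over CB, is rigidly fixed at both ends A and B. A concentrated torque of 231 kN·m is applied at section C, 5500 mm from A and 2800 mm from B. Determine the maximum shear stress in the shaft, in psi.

346 psi

Compatibility: T_A·a/J_AC = T_B·b/J_CB with T_A + T_B = T₀.
J_AC = 0.0349 m⁴, J_CB = 8.53×10^-3 m⁴, so T_A = T₀·(J_AC/a)/((J_AC/a)+(J_CB/b)) = 156000 N·m, T_B = 75000 N·m.
τ in each portion: τ_AC = 1.73×10^6 Pa, τ_CB = 2.39×10^6 Pa; maximum is in CB.
τ_max = T_CB·r/J = 75000·0.272/8.53×10^-3 = 2.386×10^6 Pa.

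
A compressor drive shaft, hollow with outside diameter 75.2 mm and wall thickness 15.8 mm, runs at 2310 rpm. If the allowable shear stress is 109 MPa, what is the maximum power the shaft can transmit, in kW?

1950 kW

J = π(d_o⁴ − d_i⁴)/32 = π(0.0752⁴ − 0.0436⁴)/32 = 2.785×10^-6 m⁴.
T_max = τ_allow·J/r = 1.09×10^8 × 2.785×10^-6 / 0.0376 = 8073 N·m.
ω = 2π·2310/60 = 241.9 rad/s, so P_max = T_max·ω = 1.953×10^6 W.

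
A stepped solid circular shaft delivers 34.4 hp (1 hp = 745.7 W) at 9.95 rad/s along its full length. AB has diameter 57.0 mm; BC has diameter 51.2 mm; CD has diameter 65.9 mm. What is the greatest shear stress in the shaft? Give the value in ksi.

14.2 ksi

ω = 9.95 rad/s, so T = P/ω = 34.4×745.7 / 9.950 = 2578 N·m.
Under the same torque, τ_max = 16T/(πd³) is largest where d is smallest — segment BC (d = 51.2 mm).
τ_max = 16·2578/(π·(0.0512)³) = 9.783×10^7 Pa.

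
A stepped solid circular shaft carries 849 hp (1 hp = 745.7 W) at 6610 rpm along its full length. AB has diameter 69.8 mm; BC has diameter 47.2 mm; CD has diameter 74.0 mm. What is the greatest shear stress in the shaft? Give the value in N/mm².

44.3 N/mm²

ω = 2π·6610/60 = 692.2 rad/s, so T = P/ω = 849×745.7 / 692.2 = 914.6 N·m.
Under the same torque, τ_max = 16T/(πd³) is largest where d is smallest — segment BC (d = 47.2 mm).
τ_max = 16·914.6/(π·(0.0472)³) = 4.430×10^7 Pa.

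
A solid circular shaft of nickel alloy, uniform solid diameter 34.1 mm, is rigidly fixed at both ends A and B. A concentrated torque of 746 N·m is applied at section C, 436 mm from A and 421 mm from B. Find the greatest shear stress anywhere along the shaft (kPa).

48700 kPa

With uniform GJ and both ends fixed, compatibility θ_AC = θ_CB gives T_A·a = T_B·b, together with T_A + T_B = T₀.
T_A = T₀·b/(a+b) = 746.0·421/857.0 = 366.5 N·m; T_B = 379.5 N·m.
τ in each portion: τ_AC = 4.71×10^7 Pa, τ_CB = 4.87×10^7 Pa; maximum is in CB.
τ_max = T_CB·r/J = 379.5·0.0170/1.33×10^-7 = 4.875×10^7 Pa.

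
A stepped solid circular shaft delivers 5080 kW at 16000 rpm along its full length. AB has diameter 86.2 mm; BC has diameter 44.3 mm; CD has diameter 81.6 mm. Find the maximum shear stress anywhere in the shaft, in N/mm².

178 N/mm²

ω = 2π·16000/60 = 1676 rad/s, so T = P/ω = 5080×10³ / 1676 = 3032 N·m.
Under the same torque, τ_max = 16T/(πd³) is largest where d is smallest — segment BC (d = 44.3 mm).
τ_max = 16·3032/(π·(0.0443)³) = 1.776×10^8 Pa.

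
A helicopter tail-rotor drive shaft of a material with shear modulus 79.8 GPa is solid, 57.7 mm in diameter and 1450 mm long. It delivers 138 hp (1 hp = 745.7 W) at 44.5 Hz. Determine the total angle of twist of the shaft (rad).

ω = 2π·44.5 = 279.6 rad/s, so T = P/ω = 138×745.7 / 279.6 = 368.0 N·m.
J = πd⁴/32 = π(0.0577)⁴/32 = 1.088×10^-6 m⁴.
θ = T·L/(G·J) = 368.0 × 1.45 / (79.8×10⁹ × 1.088×10^-6) = 6.146×10^-3 rad.

0.00615 rad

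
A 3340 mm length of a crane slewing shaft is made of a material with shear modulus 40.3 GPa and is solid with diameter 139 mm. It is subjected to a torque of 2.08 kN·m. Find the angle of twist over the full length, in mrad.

4.70 mrad

J = πd⁴/32 = π(0.139)⁴/32 = 3.665×10^-5 m⁴.
θ = T·L/(G·J) = 2080 × 3.34 / (40.3×10⁹ × 3.665×10^-5) = 4.704×10^-3 rad.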